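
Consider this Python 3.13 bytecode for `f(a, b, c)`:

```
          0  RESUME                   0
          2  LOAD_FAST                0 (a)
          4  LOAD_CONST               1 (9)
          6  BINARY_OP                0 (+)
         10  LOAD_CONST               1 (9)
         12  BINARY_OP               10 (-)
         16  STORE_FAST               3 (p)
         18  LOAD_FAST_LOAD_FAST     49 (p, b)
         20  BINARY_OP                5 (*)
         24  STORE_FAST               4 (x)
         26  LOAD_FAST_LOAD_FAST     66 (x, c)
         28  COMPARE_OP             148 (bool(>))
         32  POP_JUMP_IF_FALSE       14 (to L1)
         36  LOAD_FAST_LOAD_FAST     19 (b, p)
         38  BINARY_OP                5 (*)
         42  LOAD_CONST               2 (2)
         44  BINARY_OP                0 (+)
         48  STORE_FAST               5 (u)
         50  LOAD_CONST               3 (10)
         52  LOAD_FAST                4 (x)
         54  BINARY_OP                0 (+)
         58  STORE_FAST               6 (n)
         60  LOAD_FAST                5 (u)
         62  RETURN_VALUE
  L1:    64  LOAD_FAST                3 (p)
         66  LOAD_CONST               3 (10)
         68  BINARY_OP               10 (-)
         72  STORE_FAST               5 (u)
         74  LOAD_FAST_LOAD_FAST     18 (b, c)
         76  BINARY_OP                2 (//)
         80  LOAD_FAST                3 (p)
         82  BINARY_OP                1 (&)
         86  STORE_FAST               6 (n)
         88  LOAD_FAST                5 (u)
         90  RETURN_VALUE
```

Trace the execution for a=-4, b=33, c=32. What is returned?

LOAD_FAST a → push -4. Stack: [-4]
LOAD_CONST → push 9. Stack: [-4, 9]
BINARY_OP + → -4 + 9 = 5. Stack: [5]
LOAD_CONST → push 9. Stack: [5, 9]
BINARY_OP - → 5 - 9 = -4. Stack: [-4]
STORE_FAST p → p=-4. Stack: []
LOAD_FAST_LOAD_FAST p,b → push -4,33. Stack: [-4, 33]
BINARY_OP * → -4 * 33 = -132. Stack: [-132]
STORE_FAST x → x=-132. Stack: []
LOAD_FAST_LOAD_FAST x,c → push -132,32. Stack: [-132, 32]
COMPARE_OP bool(>) → -132 vs 32 = False. Stack: [False]
POP_JUMP_IF_FALSE → pop False; jump. Stack: []
LOAD_FAST p → push -4. Stack: [-4]
LOAD_CONST → push 10. Stack: [-4, 10]
BINARY_OP - → -4 - 10 = -14. Stack: [-14]
STORE_FAST u → u=-14. Stack: []
LOAD_FAST_LOAD_FAST b,c → push 33,32. Stack: [33, 32]
BINARY_OP // → 33 // 32 = 1. Stack: [1]
LOAD_FAST p → push -4. Stack: [1, -4]
BINARY_OP & → 1 & -4 = 0. Stack: [0]
STORE_FAST n → n=0. Stack: []
LOAD_FAST u → push -14. Stack: [-14]
RETURN_VALUE → return -14.

-14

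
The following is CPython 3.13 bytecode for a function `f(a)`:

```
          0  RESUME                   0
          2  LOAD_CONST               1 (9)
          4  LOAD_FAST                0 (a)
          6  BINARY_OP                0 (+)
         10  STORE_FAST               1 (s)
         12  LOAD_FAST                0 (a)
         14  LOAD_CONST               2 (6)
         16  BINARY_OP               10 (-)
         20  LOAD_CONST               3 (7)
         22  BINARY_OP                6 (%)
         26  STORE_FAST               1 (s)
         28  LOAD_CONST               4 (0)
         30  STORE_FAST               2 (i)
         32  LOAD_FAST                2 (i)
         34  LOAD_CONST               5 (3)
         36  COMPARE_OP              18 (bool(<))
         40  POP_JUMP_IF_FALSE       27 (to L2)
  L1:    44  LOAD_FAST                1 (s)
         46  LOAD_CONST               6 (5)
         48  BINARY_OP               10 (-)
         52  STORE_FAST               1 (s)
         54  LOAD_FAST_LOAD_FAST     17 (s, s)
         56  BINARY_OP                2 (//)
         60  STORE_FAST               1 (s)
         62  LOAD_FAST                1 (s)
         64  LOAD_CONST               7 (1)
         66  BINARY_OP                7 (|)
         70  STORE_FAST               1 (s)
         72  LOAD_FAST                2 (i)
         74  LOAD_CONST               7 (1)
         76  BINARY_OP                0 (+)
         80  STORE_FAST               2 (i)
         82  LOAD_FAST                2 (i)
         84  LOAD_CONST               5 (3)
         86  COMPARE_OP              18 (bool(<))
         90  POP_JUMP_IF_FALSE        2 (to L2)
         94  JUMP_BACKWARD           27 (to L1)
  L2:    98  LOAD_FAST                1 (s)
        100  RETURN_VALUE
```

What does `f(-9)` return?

1

LOAD_CONST → push 9
LOAD_FAST a → push -9
BINARY_OP + → 9 + -9 = 0
STORE_FAST s → s=0
LOAD_FAST a → push -9
LOAD_CONST → push 6
BINARY_OP - → -9 - 6 = -15
LOAD_CONST → push 7
BINARY_OP % → -15 % 7 = 6
STORE_FAST s → s=6
LOAD_CONST → push 0
STORE_FAST i → i=0
LOAD_FAST i → push 0
LOAD_CONST → push 3
COMPARE_OP bool(<) → 0 vs 3 = True
POP_JUMP_IF_FALSE → pop True; no jump
LOAD_FAST s → push 6
LOAD_CONST → push 5
BINARY_OP - → 6 - 5 = 1
STORE_FAST s → s=1
LOAD_FAST_LOAD_FAST s,s → push 1,1
BINARY_OP // → 1 // 1 = 1
STORE_FAST s → s=1
LOAD_FAST s → push 1
LOAD_CONST → push 1
BINARY_OP | → 1 | 1 = 1
STORE_FAST s → s=1
LOAD_FAST i → push 0
LOAD_CONST → push 1
BINARY_OP + → 0 + 1 = 1
STORE_FAST i → i=1
LOAD_FAST i → push 1
LOAD_CONST → push 3
COMPARE_OP bool(<) → 1 vs 3 = True
POP_JUMP_IF_FALSE → pop True; no jump
LOAD_FAST s → push 1
LOAD_CONST → push 5
BINARY_OP - → 1 - 5 = -4
STORE_FAST s → s=-4
LOAD_FAST_LOAD_FAST s,s → push -4,-4
BINARY_OP // → -4 // -4 = 1
STORE_FAST s → s=1
LOAD_FAST s → push 1
LOAD_CONST → push 1
BINARY_OP | → 1 | 1 = 1
STORE_FAST s → s=1
LOAD_FAST i → push 1
LOAD_CONST → push 1
BINARY_OP + → 1 + 1 = 2
STORE_FAST i → i=2
LOAD_FAST i → push 2
LOAD_CONST → push 3
COMPARE_OP bool(<) → 2 vs 3 = True
POP_JUMP_IF_FALSE → pop True; no jump
LOAD_FAST s → push 1
LOAD_CONST → push 5
BINARY_OP - → 1 - 5 = -4
STORE_FAST s → s=-4
LOAD_FAST_LOAD_FAST s,s → push -4,-4
BINARY_OP // → -4 // -4 = 1
STORE_FAST s → s=1
LOAD_FAST s → push 1
LOAD_CONST → push 1
BINARY_OP | → 1 | 1 = 1
STORE_FAST s → s=1
LOAD_FAST i → push 2
LOAD_CONST → push 1
BINARY_OP + → 2 + 1 = 3
STORE_FAST i → i=3
LOAD_FAST i → push 3
LOAD_CONST → push 3
COMPARE_OP bool(<) → 3 vs 3 = False
POP_JUMP_IF_FALSE → pop False; jump
LOAD_FAST s → push 1
RETURN_VALUE → return 1.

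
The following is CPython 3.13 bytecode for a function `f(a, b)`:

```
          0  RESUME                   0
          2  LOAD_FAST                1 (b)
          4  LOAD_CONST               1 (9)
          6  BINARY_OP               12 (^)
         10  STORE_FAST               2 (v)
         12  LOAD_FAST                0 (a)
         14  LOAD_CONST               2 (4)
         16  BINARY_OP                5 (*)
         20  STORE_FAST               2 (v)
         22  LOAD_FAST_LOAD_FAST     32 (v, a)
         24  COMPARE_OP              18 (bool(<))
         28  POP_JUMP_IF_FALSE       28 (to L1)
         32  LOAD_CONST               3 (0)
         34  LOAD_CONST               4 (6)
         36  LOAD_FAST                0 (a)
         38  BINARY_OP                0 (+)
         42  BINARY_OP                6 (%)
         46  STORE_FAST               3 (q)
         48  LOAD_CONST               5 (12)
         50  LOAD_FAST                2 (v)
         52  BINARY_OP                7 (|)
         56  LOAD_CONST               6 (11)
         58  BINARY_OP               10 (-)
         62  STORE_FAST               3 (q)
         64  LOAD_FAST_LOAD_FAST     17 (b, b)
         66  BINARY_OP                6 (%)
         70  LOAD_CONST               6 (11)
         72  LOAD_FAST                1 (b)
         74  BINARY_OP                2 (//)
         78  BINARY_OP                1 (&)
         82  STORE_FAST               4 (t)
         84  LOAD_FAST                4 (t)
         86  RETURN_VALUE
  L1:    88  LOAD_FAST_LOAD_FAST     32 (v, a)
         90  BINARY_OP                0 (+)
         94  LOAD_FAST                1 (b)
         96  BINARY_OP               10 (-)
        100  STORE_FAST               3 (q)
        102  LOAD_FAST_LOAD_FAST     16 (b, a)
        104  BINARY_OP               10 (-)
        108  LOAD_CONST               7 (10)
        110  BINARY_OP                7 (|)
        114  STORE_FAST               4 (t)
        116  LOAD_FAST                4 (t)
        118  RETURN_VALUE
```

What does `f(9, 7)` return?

-2

LOAD_FAST b → push 7. Stack: [7]
LOAD_CONST → push 9. Stack: [7, 9]
BINARY_OP ^ → 7 ^ 9 = 14. Stack: [14]
STORE_FAST v → v=14. Stack: []
LOAD_FAST a → push 9. Stack: [9]
LOAD_CONST → push 4. Stack: [9, 4]
BINARY_OP * → 9 * 4 = 36. Stack: [36]
STORE_FAST v → v=36. Stack: []
LOAD_FAST_LOAD_FAST v,a → push 36,9. Stack: [36, 9]
COMPARE_OP bool(<) → 36 vs 9 = False. Stack: [False]
POP_JUMP_IF_FALSE → pop False; jump. Stack: []
LOAD_FAST_LOAD_FAST v,a → push 36,9. Stack: [36, 9]
BINARY_OP + → 36 + 9 = 45. Stack: [45]
LOAD_FAST b → push 7. Stack: [45, 7]
BINARY_OP - → 45 - 7 = 38. Stack: [38]
STORE_FAST q → q=38. Stack: []
LOAD_FAST_LOAD_FAST b,a → push 7,9. Stack: [7, 9]
BINARY_OP - → 7 - 9 = -2. Stack: [-2]
LOAD_CONST → push 10. Stack: [-2, 10]
BINARY_OP | → -2 | 10 = -2. Stack: [-2]
STORE_FAST t → t=-2. Stack: []
LOAD_FAST t → push -2. Stack: [-2]
RETURN_VALUE → return -2.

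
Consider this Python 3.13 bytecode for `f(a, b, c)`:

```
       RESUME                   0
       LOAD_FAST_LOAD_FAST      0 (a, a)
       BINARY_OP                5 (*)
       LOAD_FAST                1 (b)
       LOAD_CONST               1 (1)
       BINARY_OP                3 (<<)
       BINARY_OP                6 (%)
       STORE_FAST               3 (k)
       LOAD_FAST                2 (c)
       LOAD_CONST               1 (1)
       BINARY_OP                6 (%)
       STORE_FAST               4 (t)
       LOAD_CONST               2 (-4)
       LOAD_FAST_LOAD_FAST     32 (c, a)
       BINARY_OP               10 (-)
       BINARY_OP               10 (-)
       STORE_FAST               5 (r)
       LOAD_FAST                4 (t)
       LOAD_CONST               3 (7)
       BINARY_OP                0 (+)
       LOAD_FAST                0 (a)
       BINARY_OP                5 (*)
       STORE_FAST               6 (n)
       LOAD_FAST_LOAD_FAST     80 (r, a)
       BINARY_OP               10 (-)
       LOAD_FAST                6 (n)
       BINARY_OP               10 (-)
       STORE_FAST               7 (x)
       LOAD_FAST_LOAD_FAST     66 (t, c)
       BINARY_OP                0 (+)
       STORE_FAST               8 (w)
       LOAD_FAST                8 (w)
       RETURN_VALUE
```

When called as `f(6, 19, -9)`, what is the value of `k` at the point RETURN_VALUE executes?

36

LOAD_FAST_LOAD_FAST a,a → push 6,6. Stack: [6, 6]
BINARY_OP * → 6 * 6 = 36. Stack: [36]
LOAD_FAST b → push 19. Stack: [36, 19]
LOAD_CONST → push 1. Stack: [36, 19, 1]
BINARY_OP << → 19 << 1 = 38. Stack: [36, 38]
BINARY_OP % → 36 % 38 = 36. Stack: [36]
STORE_FAST k → k=36. Stack: []
LOAD_FAST c → push -9. Stack: [-9]
LOAD_CONST → push 1. Stack: [-9, 1]
BINARY_OP % → -9 % 1 = 0. Stack: [0]
STORE_FAST t → t=0. Stack: []
LOAD_CONST → push -4. Stack: [-4]
LOAD_FAST_LOAD_FAST c,a → push -9,6. Stack: [-4, -9, 6]
BINARY_OP - → -9 - 6 = -15. Stack: [-4, -15]
BINARY_OP - → -4 - -15 = 11. Stack: [11]
STORE_FAST r → r=11. Stack: []
LOAD_FAST t → push 0. Stack: [0]
LOAD_CONST → push 7. Stack: [0, 7]
BINARY_OP + → 0 + 7 = 7. Stack: [7]
LOAD_FAST a → push 6. Stack: [7, 6]
BINARY_OP * → 7 * 6 = 42. Stack: [42]
STORE_FAST n → n=42. Stack: []
LOAD_FAST_LOAD_FAST r,a → push 11,6. Stack: [11, 6]
BINARY_OP - → 11 - 6 = 5. Stack: [5]
LOAD_FAST n → push 42. Stack: [5, 42]
BINARY_OP - → 5 - 42 = -37. Stack: [-37]
STORE_FAST x → x=-37. Stack: []
LOAD_FAST_LOAD_FAST t,c → push 0,-9. Stack: [0, -9]
BINARY_OP + → 0 + -9 = -9. Stack: [-9]
STORE_FAST w → w=-9. Stack: []
LOAD_FAST w → push -9. Stack: [-9]
RETURN_VALUE → return -9.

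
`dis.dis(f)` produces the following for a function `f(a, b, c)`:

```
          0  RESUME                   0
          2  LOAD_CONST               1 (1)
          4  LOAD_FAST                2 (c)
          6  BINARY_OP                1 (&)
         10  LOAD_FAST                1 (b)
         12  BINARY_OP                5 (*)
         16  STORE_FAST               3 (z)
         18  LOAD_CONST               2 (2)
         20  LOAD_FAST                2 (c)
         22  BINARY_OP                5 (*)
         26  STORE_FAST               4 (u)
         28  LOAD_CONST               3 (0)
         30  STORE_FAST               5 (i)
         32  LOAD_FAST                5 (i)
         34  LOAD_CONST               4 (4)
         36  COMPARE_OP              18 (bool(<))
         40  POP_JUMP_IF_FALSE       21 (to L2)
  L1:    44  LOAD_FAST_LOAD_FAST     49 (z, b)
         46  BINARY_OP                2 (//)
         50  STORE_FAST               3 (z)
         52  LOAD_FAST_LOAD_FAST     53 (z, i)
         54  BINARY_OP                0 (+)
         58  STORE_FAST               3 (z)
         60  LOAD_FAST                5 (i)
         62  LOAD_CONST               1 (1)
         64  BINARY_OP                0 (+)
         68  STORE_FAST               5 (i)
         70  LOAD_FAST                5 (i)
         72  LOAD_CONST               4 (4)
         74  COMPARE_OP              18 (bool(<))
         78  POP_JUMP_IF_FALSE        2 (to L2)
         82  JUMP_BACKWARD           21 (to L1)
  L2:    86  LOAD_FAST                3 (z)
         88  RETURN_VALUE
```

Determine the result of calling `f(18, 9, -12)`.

3

LOAD_CONST → push 1
LOAD_FAST c → push -12
BINARY_OP & → 1 & -12 = 0
LOAD_FAST b → push 9
BINARY_OP * → 0 * 9 = 0
STORE_FAST z → z=0
LOAD_CONST → push 2
LOAD_FAST c → push -12
BINARY_OP * → 2 * -12 = -24
STORE_FAST u → u=-24
LOAD_CONST → push 0
STORE_FAST i → i=0
LOAD_FAST i → push 0
LOAD_CONST → push 4
COMPARE_OP bool(<) → 0 vs 4 = True
POP_JUMP_IF_FALSE → pop True; no jump
LOAD_FAST_LOAD_FAST z,b → push 0,9
BINARY_OP // → 0 // 9 = 0
STORE_FAST z → z=0
LOAD_FAST_LOAD_FAST z,i → push 0,0
BINARY_OP + → 0 + 0 = 0
STORE_FAST z → z=0
LOAD_FAST i → push 0
LOAD_CONST → push 1
BINARY_OP + → 0 + 1 = 1
STORE_FAST i → i=1
LOAD_FAST i → push 1
LOAD_CONST → push 4
COMPARE_OP bool(<) → 1 vs 4 = True
POP_JUMP_IF_FALSE → pop True; no jump
LOAD_FAST_LOAD_FAST z,b → push 0,9
BINARY_OP // → 0 // 9 = 0
STORE_FAST z → z=0
LOAD_FAST_LOAD_FAST z,i → push 0,1
BINARY_OP + → 0 + 1 = 1
STORE_FAST z → z=1
LOAD_FAST i → push 1
LOAD_CONST → push 1
BINARY_OP + → 1 + 1 = 2
STORE_FAST i → i=2
LOAD_FAST i → push 2
LOAD_CONST → push 4
COMPARE_OP bool(<) → 2 vs 4 = True
POP_JUMP_IF_FALSE → pop True; no jump
LOAD_FAST_LOAD_FAST z,b → push 1,9
BINARY_OP // → 1 // 9 = 0
STORE_FAST z → z=0
LOAD_FAST_LOAD_FAST z,i → push 0,2
BINARY_OP + → 0 + 2 = 2
STORE_FAST z → z=2
LOAD_FAST i → push 2
LOAD_CONST → push 1
BINARY_OP + → 2 + 1 = 3
STORE_FAST i → i=3
LOAD_FAST i → push 3
LOAD_CONST → push 4
COMPARE_OP bool(<) → 3 vs 4 = True
POP_JUMP_IF_FALSE → pop True; no jump
LOAD_FAST_LOAD_FAST z,b → push 2,9
BINARY_OP // → 2 // 9 = 0
STORE_FAST z → z=0
LOAD_FAST_LOAD_FAST z,i → push 0,3
BINARY_OP + → 0 + 3 = 3
STORE_FAST z → z=3
LOAD_FAST i → push 3
LOAD_CONST → push 1
BINARY_OP + → 3 + 1 = 4
STORE_FAST i → i=4
LOAD_FAST i → push 4
LOAD_CONST → push 4
COMPARE_OP bool(<) → 4 vs 4 = False
POP_JUMP_IF_FALSE → pop False; jump
LOAD_FAST z → push 3
RETURN_VALUE → return 3.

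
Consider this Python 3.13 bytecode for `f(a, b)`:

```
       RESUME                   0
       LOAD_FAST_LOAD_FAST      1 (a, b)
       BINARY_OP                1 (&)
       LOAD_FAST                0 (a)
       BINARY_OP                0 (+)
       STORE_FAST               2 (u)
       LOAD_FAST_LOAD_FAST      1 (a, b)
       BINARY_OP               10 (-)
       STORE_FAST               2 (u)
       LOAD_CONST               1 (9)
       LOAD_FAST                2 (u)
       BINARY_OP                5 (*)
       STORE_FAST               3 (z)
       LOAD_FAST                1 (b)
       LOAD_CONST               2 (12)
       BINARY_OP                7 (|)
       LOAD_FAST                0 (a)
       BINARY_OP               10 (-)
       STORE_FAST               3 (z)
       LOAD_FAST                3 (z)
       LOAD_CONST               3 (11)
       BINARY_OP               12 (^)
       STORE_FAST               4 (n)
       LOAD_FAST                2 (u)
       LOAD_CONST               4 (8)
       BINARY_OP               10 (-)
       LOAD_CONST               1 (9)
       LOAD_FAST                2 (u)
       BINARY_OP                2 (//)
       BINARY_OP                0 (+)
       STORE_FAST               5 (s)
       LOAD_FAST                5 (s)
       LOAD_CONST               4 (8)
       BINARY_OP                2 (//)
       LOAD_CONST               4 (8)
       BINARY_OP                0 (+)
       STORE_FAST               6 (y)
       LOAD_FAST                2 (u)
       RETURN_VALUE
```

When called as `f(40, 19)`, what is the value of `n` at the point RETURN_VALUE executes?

LOAD_FAST_LOAD_FAST a,b → push 40,19. Stack: [40, 19]
BINARY_OP & → 40 & 19 = 0. Stack: [0]
LOAD_FAST a → push 40. Stack: [0, 40]
BINARY_OP + → 0 + 40 = 40. Stack: [40]
STORE_FAST u → u=40. Stack: []
LOAD_FAST_LOAD_FAST a,b → push 40,19. Stack: [40, 19]
BINARY_OP - → 40 - 19 = 21. Stack: [21]
STORE_FAST u → u=21. Stack: []
LOAD_CONST → push 9. Stack: [9]
LOAD_FAST u → push 21. Stack: [9, 21]
BINARY_OP * → 9 * 21 = 189. Stack: [189]
STORE_FAST z → z=189. Stack: []
LOAD_FAST b → push 19. Stack: [19]
LOAD_CONST → push 12. Stack: [19, 12]
BINARY_OP | → 19 | 12 = 31. Stack: [31]
LOAD_FAST a → push 40. Stack: [31, 40]
BINARY_OP - → 31 - 40 = -9. Stack: [-9]
STORE_FAST z → z=-9. Stack: []
LOAD_FAST z → push -9. Stack: [-9]
LOAD_CONST → push 11. Stack: [-9, 11]
BINARY_OP ^ → -9 ^ 11 = -4. Stack: [-4]
STORE_FAST n → n=-4. Stack: []
LOAD_FAST u → push 21. Stack: [21]
LOAD_CONST → push 8. Stack: [21, 8]
BINARY_OP - → 21 - 8 = 13. Stack: [13]
LOAD_CONST → push 9. Stack: [13, 9]
LOAD_FAST u → push 21. Stack: [13, 9, 21]
BINARY_OP // → 9 // 21 = 0. Stack: [13, 0]
BINARY_OP + → 13 + 0 = 13. Stack: [13]
STORE_FAST s → s=13. Stack: []
LOAD_FAST s → push 13. Stack: [13]
LOAD_CONST → push 8. Stack: [13, 8]
BINARY_OP // → 13 // 8 = 1. Stack: [1]
LOAD_CONST → push 8. Stack: [1, 8]
BINARY_OP + → 1 + 8 = 9. Stack: [9]
STORE_FAST y → y=9. Stack: []
LOAD_FAST u → push 21. Stack: [21]
RETURN_VALUE → return 21.

-4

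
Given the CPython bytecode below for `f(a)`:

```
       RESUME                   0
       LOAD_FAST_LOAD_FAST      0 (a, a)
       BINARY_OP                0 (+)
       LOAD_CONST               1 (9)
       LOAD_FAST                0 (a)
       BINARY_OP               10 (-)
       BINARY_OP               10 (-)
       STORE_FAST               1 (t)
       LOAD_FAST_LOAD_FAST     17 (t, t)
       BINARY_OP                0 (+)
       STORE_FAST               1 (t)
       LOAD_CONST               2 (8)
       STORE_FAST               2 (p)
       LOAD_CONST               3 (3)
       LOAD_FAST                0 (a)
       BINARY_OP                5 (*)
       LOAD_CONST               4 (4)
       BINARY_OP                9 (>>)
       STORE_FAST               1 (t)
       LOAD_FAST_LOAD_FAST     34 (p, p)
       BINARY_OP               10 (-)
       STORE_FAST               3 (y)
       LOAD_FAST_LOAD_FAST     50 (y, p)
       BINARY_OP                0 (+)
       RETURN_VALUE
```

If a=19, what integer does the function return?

8

LOAD_FAST_LOAD_FAST a,a → push 19,19. Stack: [19, 19]
BINARY_OP + → 19 + 19 = 38. Stack: [38]
LOAD_CONST → push 9. Stack: [38, 9]
LOAD_FAST a → push 19. Stack: [38, 9, 19]
BINARY_OP - → 9 - 19 = -10. Stack: [38, -10]
BINARY_OP - → 38 - -10 = 48. Stack: [48]
STORE_FAST t → t=48. Stack: []
LOAD_FAST_LOAD_FAST t,t → push 48,48. Stack: [48, 48]
BINARY_OP + → 48 + 48 = 96. Stack: [96]
STORE_FAST t → t=96. Stack: []
LOAD_CONST → push 8. Stack: [8]
STORE_FAST p → p=8. Stack: []
LOAD_CONST → push 3. Stack: [3]
LOAD_FAST a → push 19. Stack: [3, 19]
BINARY_OP * → 3 * 19 = 57. Stack: [57]
LOAD_CONST → push 4. Stack: [57, 4]
BINARY_OP >> → 57 >> 4 = 3. Stack: [3]
STORE_FAST t → t=3. Stack: []
LOAD_FAST_LOAD_FAST p,p → push 8,8. Stack: [8, 8]
BINARY_OP - → 8 - 8 = 0. Stack: [0]
STORE_FAST y → y=0. Stack: []
LOAD_FAST_LOAD_FAST y,p → push 0,8. Stack: [0, 8]
BINARY_OP + → 0 + 8 = 8. Stack: [8]
RETURN_VALUE → return 8.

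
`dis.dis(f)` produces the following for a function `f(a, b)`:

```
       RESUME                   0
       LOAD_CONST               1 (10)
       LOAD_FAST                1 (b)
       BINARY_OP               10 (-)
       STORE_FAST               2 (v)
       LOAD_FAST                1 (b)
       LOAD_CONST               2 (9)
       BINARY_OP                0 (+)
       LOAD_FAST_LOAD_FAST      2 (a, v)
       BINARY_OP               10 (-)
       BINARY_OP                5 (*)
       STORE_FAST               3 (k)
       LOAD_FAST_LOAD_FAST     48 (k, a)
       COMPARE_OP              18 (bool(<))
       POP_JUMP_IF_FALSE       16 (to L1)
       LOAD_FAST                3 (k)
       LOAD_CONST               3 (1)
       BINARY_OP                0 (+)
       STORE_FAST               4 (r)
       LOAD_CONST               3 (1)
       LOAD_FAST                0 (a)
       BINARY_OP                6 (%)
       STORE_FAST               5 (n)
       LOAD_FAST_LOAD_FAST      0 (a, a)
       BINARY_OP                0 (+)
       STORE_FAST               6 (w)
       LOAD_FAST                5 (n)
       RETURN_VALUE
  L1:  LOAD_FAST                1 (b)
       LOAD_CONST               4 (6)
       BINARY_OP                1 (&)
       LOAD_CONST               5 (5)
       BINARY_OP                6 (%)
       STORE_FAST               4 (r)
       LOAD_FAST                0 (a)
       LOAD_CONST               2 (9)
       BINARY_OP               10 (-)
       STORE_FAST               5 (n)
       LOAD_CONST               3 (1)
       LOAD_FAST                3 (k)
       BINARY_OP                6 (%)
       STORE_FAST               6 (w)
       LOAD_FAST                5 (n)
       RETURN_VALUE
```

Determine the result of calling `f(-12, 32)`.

LOAD_CONST → push 10. Stack: [10]
LOAD_FAST b → push 32. Stack: [10, 32]
BINARY_OP - → 10 - 32 = -22. Stack: [-22]
STORE_FAST v → v=-22. Stack: []
LOAD_FAST b → push 32. Stack: [32]
LOAD_CONST → push 9. Stack: [32, 9]
BINARY_OP + → 32 + 9 = 41. Stack: [41]
LOAD_FAST_LOAD_FAST a,v → push -12,-22. Stack: [41, -12, -22]
BINARY_OP - → -12 - -22 = 10. Stack: [41, 10]
BINARY_OP * → 41 * 10 = 410. Stack: [410]
STORE_FAST k → k=410. Stack: []
LOAD_FAST_LOAD_FAST k,a → push 410,-12. Stack: [410, -12]
COMPARE_OP bool(<) → 410 vs -12 = False. Stack: [False]
POP_JUMP_IF_FALSE → pop False; jump. Stack: []
LOAD_FAST b → push 32. Stack: [32]
LOAD_CONST → push 6. Stack: [32, 6]
BINARY_OP & → 32 & 6 = 0. Stack: [0]
LOAD_CONST → push 5. Stack: [0, 5]
BINARY_OP % → 0 % 5 = 0. Stack: [0]
STORE_FAST r → r=0. Stack: []
LOAD_FAST a → push -12. Stack: [-12]
LOAD_CONST → push 9. Stack: [-12, 9]
BINARY_OP - → -12 - 9 = -21. Stack: [-21]
STORE_FAST n → n=-21. Stack: []
LOAD_CONST → push 1. Stack: [1]
LOAD_FAST k → push 410. Stack: [1, 410]
BINARY_OP % → 1 % 410 = 1. Stack: [1]
STORE_FAST w → w=1. Stack: []
LOAD_FAST n → push -21. Stack: [-21]
RETURN_VALUE → return -21.

-21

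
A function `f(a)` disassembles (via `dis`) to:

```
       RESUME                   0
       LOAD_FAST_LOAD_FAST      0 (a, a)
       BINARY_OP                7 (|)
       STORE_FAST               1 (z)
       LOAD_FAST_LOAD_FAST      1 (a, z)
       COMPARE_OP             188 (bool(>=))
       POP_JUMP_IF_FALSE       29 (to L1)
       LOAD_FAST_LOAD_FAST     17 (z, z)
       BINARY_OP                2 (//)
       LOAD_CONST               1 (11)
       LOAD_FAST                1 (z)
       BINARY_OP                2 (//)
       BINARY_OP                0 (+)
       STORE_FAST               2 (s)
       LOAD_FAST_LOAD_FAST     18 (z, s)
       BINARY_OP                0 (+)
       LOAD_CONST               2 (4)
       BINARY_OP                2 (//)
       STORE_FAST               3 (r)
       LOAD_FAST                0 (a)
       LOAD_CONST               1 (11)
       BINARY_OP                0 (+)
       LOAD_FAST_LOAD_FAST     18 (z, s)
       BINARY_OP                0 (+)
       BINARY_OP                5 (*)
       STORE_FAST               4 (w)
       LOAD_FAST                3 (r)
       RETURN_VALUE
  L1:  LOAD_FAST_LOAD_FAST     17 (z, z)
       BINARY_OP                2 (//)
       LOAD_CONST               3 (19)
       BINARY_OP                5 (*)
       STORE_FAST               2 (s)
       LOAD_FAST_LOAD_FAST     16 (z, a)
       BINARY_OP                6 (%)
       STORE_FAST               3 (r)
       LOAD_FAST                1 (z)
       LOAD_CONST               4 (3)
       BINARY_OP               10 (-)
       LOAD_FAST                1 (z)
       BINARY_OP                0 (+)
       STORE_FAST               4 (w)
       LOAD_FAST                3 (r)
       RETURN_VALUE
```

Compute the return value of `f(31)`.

LOAD_FAST_LOAD_FAST a,a → push 31,31. Stack: [31, 31]
BINARY_OP | → 31 | 31 = 31. Stack: [31]
STORE_FAST z → z=31. Stack: []
LOAD_FAST_LOAD_FAST a,z → push 31,31. Stack: [31, 31]
COMPARE_OP bool(>=) → 31 vs 31 = True. Stack: [True]
POP_JUMP_IF_FALSE → pop True; no jump. Stack: []
LOAD_FAST_LOAD_FAST z,z → push 31,31. Stack: [31, 31]
BINARY_OP // → 31 // 31 = 1. Stack: [1]
LOAD_CONST → push 11. Stack: [1, 11]
LOAD_FAST z → push 31. Stack: [1, 11, 31]
BINARY_OP // → 11 // 31 = 0. Stack: [1, 0]
BINARY_OP + → 1 + 0 = 1. Stack: [1]
STORE_FAST s → s=1. Stack: []
LOAD_FAST_LOAD_FAST z,s → push 31,1. Stack: [31, 1]
BINARY_OP + → 31 + 1 = 32. Stack: [32]
LOAD_CONST → push 4. Stack: [32, 4]
BINARY_OP // → 32 // 4 = 8. Stack: [8]
STORE_FAST r → r=8. Stack: []
LOAD_FAST a → push 31. Stack: [31]
LOAD_CONST → push 11. Stack: [31, 11]
BINARY_OP + → 31 + 11 = 42. Stack: [42]
LOAD_FAST_LOAD_FAST z,s → push 31,1. Stack: [42, 31, 1]
BINARY_OP + → 31 + 1 = 32. Stack: [42, 32]
BINARY_OP * → 42 * 32 = 1344. Stack: [1344]
STORE_FAST w → w=1344. Stack: []
LOAD_FAST r → push 8. Stack: [8]
RETURN_VALUE → return 8.

8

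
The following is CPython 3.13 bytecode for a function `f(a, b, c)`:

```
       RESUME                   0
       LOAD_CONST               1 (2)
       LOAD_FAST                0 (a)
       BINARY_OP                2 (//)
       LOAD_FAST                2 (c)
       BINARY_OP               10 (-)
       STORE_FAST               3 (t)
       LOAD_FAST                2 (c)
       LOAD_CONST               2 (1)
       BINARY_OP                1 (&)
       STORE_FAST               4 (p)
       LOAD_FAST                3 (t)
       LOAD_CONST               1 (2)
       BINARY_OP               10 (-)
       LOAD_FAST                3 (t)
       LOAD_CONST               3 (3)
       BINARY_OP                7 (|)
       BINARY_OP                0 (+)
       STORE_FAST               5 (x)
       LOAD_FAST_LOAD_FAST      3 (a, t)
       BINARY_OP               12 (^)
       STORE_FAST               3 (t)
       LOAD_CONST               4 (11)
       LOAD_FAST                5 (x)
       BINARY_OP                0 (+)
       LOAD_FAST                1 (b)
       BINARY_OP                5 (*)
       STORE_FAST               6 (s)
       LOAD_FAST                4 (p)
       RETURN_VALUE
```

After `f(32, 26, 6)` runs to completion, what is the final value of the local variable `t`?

LOAD_CONST → push 2. Stack: [2]
LOAD_FAST a → push 32. Stack: [2, 32]
BINARY_OP // → 2 // 32 = 0. Stack: [0]
LOAD_FAST c → push 6. Stack: [0, 6]
BINARY_OP - → 0 - 6 = -6. Stack: [-6]
STORE_FAST t → t=-6. Stack: []
LOAD_FAST c → push 6. Stack: [6]
LOAD_CONST → push 1. Stack: [6, 1]
BINARY_OP & → 6 & 1 = 0. Stack: [0]
STORE_FAST p → p=0. Stack: []
LOAD_FAST t → push -6. Stack: [-6]
LOAD_CONST → push 2. Stack: [-6, 2]
BINARY_OP - → -6 - 2 = -8. Stack: [-8]
LOAD_FAST t → push -6. Stack: [-8, -6]
LOAD_CONST → push 3. Stack: [-8, -6, 3]
BINARY_OP | → -6 | 3 = -5. Stack: [-8, -5]
BINARY_OP + → -8 + -5 = -13. Stack: [-13]
STORE_FAST x → x=-13. Stack: []
LOAD_FAST_LOAD_FAST a,t → push 32,-6. Stack: [32, -6]
BINARY_OP ^ → 32 ^ -6 = -38. Stack: [-38]
STORE_FAST t → t=-38. Stack: []
LOAD_CONST → push 11. Stack: [11]
LOAD_FAST x → push -13. Stack: [11, -13]
BINARY_OP + → 11 + -13 = -2. Stack: [-2]
LOAD_FAST b → push 26. Stack: [-2, 26]
BINARY_OP * → -2 * 26 = -52. Stack: [-52]
STORE_FAST s → s=-52. Stack: []
LOAD_FAST p → push 0. Stack: [0]
RETURN_VALUE → return 0.

-38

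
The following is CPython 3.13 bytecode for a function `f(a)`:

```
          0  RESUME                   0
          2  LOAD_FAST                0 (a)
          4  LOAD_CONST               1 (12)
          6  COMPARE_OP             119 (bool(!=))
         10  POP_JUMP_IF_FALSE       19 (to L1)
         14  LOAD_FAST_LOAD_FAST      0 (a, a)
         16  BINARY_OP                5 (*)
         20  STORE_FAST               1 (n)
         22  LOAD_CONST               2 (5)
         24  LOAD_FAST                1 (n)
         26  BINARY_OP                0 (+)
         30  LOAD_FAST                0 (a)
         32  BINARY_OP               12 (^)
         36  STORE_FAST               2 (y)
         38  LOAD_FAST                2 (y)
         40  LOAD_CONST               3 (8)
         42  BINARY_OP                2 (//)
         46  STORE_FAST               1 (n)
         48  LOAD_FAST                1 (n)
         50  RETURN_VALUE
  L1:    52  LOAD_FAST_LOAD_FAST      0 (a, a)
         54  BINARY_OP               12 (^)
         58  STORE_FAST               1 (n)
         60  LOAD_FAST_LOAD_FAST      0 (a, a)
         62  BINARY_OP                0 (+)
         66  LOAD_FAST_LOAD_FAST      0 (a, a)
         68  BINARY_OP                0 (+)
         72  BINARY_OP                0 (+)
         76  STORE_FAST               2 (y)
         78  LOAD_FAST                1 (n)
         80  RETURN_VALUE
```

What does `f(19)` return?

LOAD_FAST a → push 19. Stack: [19]
LOAD_CONST → push 12. Stack: [19, 12]
COMPARE_OP bool(!=) → 19 vs 12 = True. Stack: [True]
POP_JUMP_IF_FALSE → pop True; no jump. Stack: []
LOAD_FAST_LOAD_FAST a,a → push 19,19. Stack: [19, 19]
BINARY_OP * → 19 * 19 = 361. Stack: [361]
STORE_FAST n → n=361. Stack: []
LOAD_CONST → push 5. Stack: [5]
LOAD_FAST n → push 361. Stack: [5, 361]
BINARY_OP + → 5 + 361 = 366. Stack: [366]
LOAD_FAST a → push 19. Stack: [366, 19]
BINARY_OP ^ → 366 ^ 19 = 381. Stack: [381]
STORE_FAST y → y=381. Stack: []
LOAD_FAST y → push 381. Stack: [381]
LOAD_CONST → push 8. Stack: [381, 8]
BINARY_OP // → 381 // 8 = 47. Stack: [47]
STORE_FAST n → n=47. Stack: []
LOAD_FAST n → push 47. Stack: [47]
RETURN_VALUE → return 47.

47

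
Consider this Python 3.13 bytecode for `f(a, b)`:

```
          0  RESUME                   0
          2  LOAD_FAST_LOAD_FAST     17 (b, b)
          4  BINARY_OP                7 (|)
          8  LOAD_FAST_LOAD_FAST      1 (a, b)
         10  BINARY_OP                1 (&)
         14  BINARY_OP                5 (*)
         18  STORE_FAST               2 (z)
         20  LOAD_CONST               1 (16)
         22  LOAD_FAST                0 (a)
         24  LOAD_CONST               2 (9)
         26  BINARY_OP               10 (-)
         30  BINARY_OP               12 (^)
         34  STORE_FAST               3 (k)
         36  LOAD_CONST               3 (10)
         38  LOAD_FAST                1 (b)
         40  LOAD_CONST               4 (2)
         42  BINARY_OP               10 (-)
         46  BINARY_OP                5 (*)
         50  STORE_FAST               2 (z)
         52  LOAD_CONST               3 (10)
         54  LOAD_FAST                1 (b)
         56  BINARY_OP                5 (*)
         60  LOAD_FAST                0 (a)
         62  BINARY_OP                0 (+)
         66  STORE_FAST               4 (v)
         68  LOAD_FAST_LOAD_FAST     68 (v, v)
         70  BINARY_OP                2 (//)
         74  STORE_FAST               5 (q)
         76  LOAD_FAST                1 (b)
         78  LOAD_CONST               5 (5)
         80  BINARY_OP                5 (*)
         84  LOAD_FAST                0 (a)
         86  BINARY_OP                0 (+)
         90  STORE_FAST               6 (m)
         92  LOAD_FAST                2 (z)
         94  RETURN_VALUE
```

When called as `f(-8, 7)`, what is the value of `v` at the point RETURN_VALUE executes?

62

LOAD_FAST_LOAD_FAST b,b → push 7,7. Stack: [7, 7]
BINARY_OP | → 7 | 7 = 7. Stack: [7]
LOAD_FAST_LOAD_FAST a,b → push -8,7. Stack: [7, -8, 7]
BINARY_OP & → -8 & 7 = 0. Stack: [7, 0]
BINARY_OP * → 7 * 0 = 0. Stack: [0]
STORE_FAST z → z=0. Stack: []
LOAD_CONST → push 16. Stack: [16]
LOAD_FAST a → push -8. Stack: [16, -8]
LOAD_CONST → push 9. Stack: [16, -8, 9]
BINARY_OP - → -8 - 9 = -17. Stack: [16, -17]
BINARY_OP ^ → 16 ^ -17 = -1. Stack: [-1]
STORE_FAST k → k=-1. Stack: []
LOAD_CONST → push 10. Stack: [10]
LOAD_FAST b → push 7. Stack: [10, 7]
LOAD_CONST → push 2. Stack: [10, 7, 2]
BINARY_OP - → 7 - 2 = 5. Stack: [10, 5]
BINARY_OP * → 10 * 5 = 50. Stack: [50]
STORE_FAST z → z=50. Stack: []
LOAD_CONST → push 10. Stack: [10]
LOAD_FAST b → push 7. Stack: [10, 7]
BINARY_OP * → 10 * 7 = 70. Stack: [70]
LOAD_FAST a → push -8. Stack: [70, -8]
BINARY_OP + → 70 + -8 = 62. Stack: [62]
STORE_FAST v → v=62. Stack: []
LOAD_FAST_LOAD_FAST v,v → push 62,62. Stack: [62, 62]
BINARY_OP // → 62 // 62 = 1. Stack: [1]
STORE_FAST q → q=1. Stack: []
LOAD_FAST b → push 7. Stack: [7]
LOAD_CONST → push 5. Stack: [7, 5]
BINARY_OP * → 7 * 5 = 35. Stack: [35]
LOAD_FAST a → push -8. Stack: [35, -8]
BINARY_OP + → 35 + -8 = 27. Stack: [27]
STORE_FAST m → m=27. Stack: []
LOAD_FAST z → push 50. Stack: [50]
RETURN_VALUE → return 50.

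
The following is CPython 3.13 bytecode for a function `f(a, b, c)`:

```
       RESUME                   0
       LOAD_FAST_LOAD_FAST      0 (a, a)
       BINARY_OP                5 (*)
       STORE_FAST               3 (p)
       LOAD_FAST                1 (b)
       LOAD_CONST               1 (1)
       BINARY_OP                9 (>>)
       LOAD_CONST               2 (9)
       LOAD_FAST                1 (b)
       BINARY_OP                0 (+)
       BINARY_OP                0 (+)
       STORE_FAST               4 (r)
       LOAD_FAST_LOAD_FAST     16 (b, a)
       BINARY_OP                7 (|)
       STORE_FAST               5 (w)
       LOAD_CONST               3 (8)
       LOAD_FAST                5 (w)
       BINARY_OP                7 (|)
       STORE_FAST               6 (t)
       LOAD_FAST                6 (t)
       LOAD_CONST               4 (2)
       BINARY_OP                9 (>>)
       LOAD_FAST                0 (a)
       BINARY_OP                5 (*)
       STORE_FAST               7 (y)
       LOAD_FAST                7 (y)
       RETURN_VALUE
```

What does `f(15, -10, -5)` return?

LOAD_FAST_LOAD_FAST a,a → push 15,15. Stack: [15, 15]
BINARY_OP * → 15 * 15 = 225. Stack: [225]
STORE_FAST p → p=225. Stack: []
LOAD_FAST b → push -10. Stack: [-10]
LOAD_CONST → push 1. Stack: [-10, 1]
BINARY_OP >> → -10 >> 1 = -5. Stack: [-5]
LOAD_CONST → push 9. Stack: [-5, 9]
LOAD_FAST b → push -10. Stack: [-5, 9, -10]
BINARY_OP + → 9 + -10 = -1. Stack: [-5, -1]
BINARY_OP + → -5 + -1 = -6. Stack: [-6]
STORE_FAST r → r=-6. Stack: []
LOAD_FAST_LOAD_FAST b,a → push -10,15. Stack: [-10, 15]
BINARY_OP | → -10 | 15 = -1. Stack: [-1]
STORE_FAST w → w=-1. Stack: []
LOAD_CONST → push 8. Stack: [8]
LOAD_FAST w → push -1. Stack: [8, -1]
BINARY_OP | → 8 | -1 = -1. Stack: [-1]
STORE_FAST t → t=-1. Stack: []
LOAD_FAST t → push -1. Stack: [-1]
LOAD_CONST → push 2. Stack: [-1, 2]
BINARY_OP >> → -1 >> 2 = -1. Stack: [-1]
LOAD_FAST a → push 15. Stack: [-1, 15]
BINARY_OP * → -1 * 15 = -15. Stack: [-15]
STORE_FAST y → y=-15. Stack: []
LOAD_FAST y → push -15. Stack: [-15]
RETURN_VALUE → return -15.

-15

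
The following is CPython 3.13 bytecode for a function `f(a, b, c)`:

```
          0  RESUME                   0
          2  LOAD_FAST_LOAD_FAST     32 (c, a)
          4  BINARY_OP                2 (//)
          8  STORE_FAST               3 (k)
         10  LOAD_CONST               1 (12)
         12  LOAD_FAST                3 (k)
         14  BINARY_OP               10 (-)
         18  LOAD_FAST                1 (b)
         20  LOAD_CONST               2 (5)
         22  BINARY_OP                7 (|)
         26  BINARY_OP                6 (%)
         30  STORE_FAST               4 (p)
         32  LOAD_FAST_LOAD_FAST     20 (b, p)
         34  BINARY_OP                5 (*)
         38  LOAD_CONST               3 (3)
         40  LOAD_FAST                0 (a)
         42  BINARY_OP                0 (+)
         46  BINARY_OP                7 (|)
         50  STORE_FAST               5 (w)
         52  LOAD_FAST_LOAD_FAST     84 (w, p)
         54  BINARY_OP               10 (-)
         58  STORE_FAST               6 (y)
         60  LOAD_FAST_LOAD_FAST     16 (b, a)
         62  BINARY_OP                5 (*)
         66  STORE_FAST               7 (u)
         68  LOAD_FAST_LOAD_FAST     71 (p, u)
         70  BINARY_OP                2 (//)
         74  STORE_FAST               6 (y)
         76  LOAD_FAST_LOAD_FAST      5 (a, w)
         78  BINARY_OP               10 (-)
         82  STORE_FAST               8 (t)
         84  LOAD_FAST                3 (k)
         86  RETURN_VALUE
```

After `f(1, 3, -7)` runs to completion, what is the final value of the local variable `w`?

LOAD_FAST_LOAD_FAST c,a → push -7,1. Stack: [-7, 1]
BINARY_OP // → -7 // 1 = -7. Stack: [-7]
STORE_FAST k → k=-7. Stack: []
LOAD_CONST → push 12. Stack: [12]
LOAD_FAST k → push -7. Stack: [12, -7]
BINARY_OP - → 12 - -7 = 19. Stack: [19]
LOAD_FAST b → push 3. Stack: [19, 3]
LOAD_CONST → push 5. Stack: [19, 3, 5]
BINARY_OP | → 3 | 5 = 7. Stack: [19, 7]
BINARY_OP % → 19 % 7 = 5. Stack: [5]
STORE_FAST p → p=5. Stack: []
LOAD_FAST_LOAD_FAST b,p → push 3,5. Stack: [3, 5]
BINARY_OP * → 3 * 5 = 15. Stack: [15]
LOAD_CONST → push 3. Stack: [15, 3]
LOAD_FAST a → push 1. Stack: [15, 3, 1]
BINARY_OP + → 3 + 1 = 4. Stack: [15, 4]
BINARY_OP | → 15 | 4 = 15. Stack: [15]
STORE_FAST w → w=15. Stack: []
LOAD_FAST_LOAD_FAST w,p → push 15,5. Stack: [15, 5]
BINARY_OP - → 15 - 5 = 10. Stack: [10]
STORE_FAST y → y=10. Stack: []
LOAD_FAST_LOAD_FAST b,a → push 3,1. Stack: [3, 1]
BINARY_OP * → 3 * 1 = 3. Stack: [3]
STORE_FAST u → u=3. Stack: []
LOAD_FAST_LOAD_FAST p,u → push 5,3. Stack: [5, 3]
BINARY_OP // → 5 // 3 = 1. Stack: [1]
STORE_FAST y → y=1. Stack: []
LOAD_FAST_LOAD_FAST a,w → push 1,15. Stack: [1, 15]
BINARY_OP - → 1 - 15 = -14. Stack: [-14]
STORE_FAST t → t=-14. Stack: []
LOAD_FAST k → push -7. Stack: [-7]
RETURN_VALUE → return -7.

15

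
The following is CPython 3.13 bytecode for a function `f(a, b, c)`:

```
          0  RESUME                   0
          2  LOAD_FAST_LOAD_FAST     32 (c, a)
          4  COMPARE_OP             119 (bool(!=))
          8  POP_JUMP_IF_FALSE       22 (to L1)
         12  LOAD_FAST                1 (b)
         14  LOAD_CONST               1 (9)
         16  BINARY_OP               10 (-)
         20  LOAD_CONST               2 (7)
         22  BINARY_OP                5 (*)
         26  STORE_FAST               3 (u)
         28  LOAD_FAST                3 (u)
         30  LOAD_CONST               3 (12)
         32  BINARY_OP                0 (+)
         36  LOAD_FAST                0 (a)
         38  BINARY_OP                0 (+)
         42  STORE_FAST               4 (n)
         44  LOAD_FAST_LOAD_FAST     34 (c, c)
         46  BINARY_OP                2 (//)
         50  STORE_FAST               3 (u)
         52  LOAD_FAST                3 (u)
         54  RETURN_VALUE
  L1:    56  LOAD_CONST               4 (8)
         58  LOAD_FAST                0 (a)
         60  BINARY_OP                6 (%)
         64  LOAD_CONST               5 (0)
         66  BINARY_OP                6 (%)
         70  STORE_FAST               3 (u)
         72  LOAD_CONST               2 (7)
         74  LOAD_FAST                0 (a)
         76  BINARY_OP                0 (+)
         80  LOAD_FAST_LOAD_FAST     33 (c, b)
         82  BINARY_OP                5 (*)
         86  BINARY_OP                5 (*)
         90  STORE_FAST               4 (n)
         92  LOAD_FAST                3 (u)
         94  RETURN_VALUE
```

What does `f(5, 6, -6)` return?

LOAD_FAST_LOAD_FAST c,a → push -6,5. Stack: [-6, 5]
COMPARE_OP bool(!=) → -6 vs 5 = True. Stack: [True]
POP_JUMP_IF_FALSE → pop True; no jump. Stack: []
LOAD_FAST b → push 6. Stack: [6]
LOAD_CONST → push 9. Stack: [6, 9]
BINARY_OP - → 6 - 9 = -3. Stack: [-3]
LOAD_CONST → push 7. Stack: [-3, 7]
BINARY_OP * → -3 * 7 = -21. Stack: [-21]
STORE_FAST u → u=-21. Stack: []
LOAD_FAST u → push -21. Stack: [-21]
LOAD_CONST → push 12. Stack: [-21, 12]
BINARY_OP + → -21 + 12 = -9. Stack: [-9]
LOAD_FAST a → push 5. Stack: [-9, 5]
BINARY_OP + → -9 + 5 = -4. Stack: [-4]
STORE_FAST n → n=-4. Stack: []
LOAD_FAST_LOAD_FAST c,c → push -6,-6. Stack: [-6, -6]
BINARY_OP // → -6 // -6 = 1. Stack: [1]
STORE_FAST u → u=1. Stack: []
LOAD_FAST u → push 1. Stack: [1]
RETURN_VALUE → return 1.

1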